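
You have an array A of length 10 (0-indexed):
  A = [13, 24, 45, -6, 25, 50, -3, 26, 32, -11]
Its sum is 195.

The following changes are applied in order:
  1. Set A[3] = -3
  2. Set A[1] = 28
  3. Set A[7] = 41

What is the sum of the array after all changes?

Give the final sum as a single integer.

Answer: 217

Derivation:
Initial sum: 195
Change 1: A[3] -6 -> -3, delta = 3, sum = 198
Change 2: A[1] 24 -> 28, delta = 4, sum = 202
Change 3: A[7] 26 -> 41, delta = 15, sum = 217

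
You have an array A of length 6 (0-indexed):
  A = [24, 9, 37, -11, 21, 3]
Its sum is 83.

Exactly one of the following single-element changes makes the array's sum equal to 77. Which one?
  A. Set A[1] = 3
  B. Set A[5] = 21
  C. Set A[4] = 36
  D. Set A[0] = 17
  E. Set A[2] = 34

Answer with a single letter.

Option A: A[1] 9->3, delta=-6, new_sum=83+(-6)=77 <-- matches target
Option B: A[5] 3->21, delta=18, new_sum=83+(18)=101
Option C: A[4] 21->36, delta=15, new_sum=83+(15)=98
Option D: A[0] 24->17, delta=-7, new_sum=83+(-7)=76
Option E: A[2] 37->34, delta=-3, new_sum=83+(-3)=80

Answer: A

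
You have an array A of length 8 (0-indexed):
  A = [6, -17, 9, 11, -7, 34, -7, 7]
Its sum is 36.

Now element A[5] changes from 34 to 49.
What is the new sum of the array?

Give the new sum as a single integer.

Old value at index 5: 34
New value at index 5: 49
Delta = 49 - 34 = 15
New sum = old_sum + delta = 36 + (15) = 51

Answer: 51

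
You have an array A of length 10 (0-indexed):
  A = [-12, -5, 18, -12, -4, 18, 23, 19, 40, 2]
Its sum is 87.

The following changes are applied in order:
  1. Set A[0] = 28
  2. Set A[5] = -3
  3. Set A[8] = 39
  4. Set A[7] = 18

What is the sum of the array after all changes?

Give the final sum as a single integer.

Answer: 104

Derivation:
Initial sum: 87
Change 1: A[0] -12 -> 28, delta = 40, sum = 127
Change 2: A[5] 18 -> -3, delta = -21, sum = 106
Change 3: A[8] 40 -> 39, delta = -1, sum = 105
Change 4: A[7] 19 -> 18, delta = -1, sum = 104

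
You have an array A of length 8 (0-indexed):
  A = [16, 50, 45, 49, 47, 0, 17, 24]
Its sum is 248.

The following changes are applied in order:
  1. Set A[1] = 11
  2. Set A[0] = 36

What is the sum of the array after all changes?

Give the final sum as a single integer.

Initial sum: 248
Change 1: A[1] 50 -> 11, delta = -39, sum = 209
Change 2: A[0] 16 -> 36, delta = 20, sum = 229

Answer: 229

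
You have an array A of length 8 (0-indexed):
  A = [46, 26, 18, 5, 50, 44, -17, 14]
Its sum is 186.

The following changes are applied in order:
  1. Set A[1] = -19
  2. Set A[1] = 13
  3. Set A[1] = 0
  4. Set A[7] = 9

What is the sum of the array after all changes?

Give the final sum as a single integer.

Initial sum: 186
Change 1: A[1] 26 -> -19, delta = -45, sum = 141
Change 2: A[1] -19 -> 13, delta = 32, sum = 173
Change 3: A[1] 13 -> 0, delta = -13, sum = 160
Change 4: A[7] 14 -> 9, delta = -5, sum = 155

Answer: 155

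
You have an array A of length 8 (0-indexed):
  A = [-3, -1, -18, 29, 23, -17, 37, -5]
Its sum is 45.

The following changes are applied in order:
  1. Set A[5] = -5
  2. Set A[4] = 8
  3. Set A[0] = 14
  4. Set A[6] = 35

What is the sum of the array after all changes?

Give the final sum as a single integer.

Answer: 57

Derivation:
Initial sum: 45
Change 1: A[5] -17 -> -5, delta = 12, sum = 57
Change 2: A[4] 23 -> 8, delta = -15, sum = 42
Change 3: A[0] -3 -> 14, delta = 17, sum = 59
Change 4: A[6] 37 -> 35, delta = -2, sum = 57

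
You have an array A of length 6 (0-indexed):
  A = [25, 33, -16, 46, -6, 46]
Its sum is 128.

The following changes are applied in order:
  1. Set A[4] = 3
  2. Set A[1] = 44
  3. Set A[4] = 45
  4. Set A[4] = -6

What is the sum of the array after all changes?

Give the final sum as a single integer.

Initial sum: 128
Change 1: A[4] -6 -> 3, delta = 9, sum = 137
Change 2: A[1] 33 -> 44, delta = 11, sum = 148
Change 3: A[4] 3 -> 45, delta = 42, sum = 190
Change 4: A[4] 45 -> -6, delta = -51, sum = 139

Answer: 139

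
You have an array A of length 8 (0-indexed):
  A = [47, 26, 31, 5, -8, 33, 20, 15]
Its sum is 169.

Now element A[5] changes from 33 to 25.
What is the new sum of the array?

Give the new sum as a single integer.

Answer: 161

Derivation:
Old value at index 5: 33
New value at index 5: 25
Delta = 25 - 33 = -8
New sum = old_sum + delta = 169 + (-8) = 161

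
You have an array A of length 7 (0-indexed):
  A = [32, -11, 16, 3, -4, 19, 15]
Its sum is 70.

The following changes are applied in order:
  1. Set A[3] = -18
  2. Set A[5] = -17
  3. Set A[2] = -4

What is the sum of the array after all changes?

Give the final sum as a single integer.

Answer: -7

Derivation:
Initial sum: 70
Change 1: A[3] 3 -> -18, delta = -21, sum = 49
Change 2: A[5] 19 -> -17, delta = -36, sum = 13
Change 3: A[2] 16 -> -4, delta = -20, sum = -7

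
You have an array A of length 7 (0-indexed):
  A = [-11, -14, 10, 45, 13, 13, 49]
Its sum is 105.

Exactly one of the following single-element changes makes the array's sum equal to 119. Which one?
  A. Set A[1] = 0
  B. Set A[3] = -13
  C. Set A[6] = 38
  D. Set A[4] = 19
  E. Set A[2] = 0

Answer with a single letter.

Option A: A[1] -14->0, delta=14, new_sum=105+(14)=119 <-- matches target
Option B: A[3] 45->-13, delta=-58, new_sum=105+(-58)=47
Option C: A[6] 49->38, delta=-11, new_sum=105+(-11)=94
Option D: A[4] 13->19, delta=6, new_sum=105+(6)=111
Option E: A[2] 10->0, delta=-10, new_sum=105+(-10)=95

Answer: A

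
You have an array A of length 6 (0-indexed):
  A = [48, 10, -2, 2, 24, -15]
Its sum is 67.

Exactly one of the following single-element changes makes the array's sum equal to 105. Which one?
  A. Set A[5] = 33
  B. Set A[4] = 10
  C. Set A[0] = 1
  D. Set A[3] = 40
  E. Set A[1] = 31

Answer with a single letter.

Option A: A[5] -15->33, delta=48, new_sum=67+(48)=115
Option B: A[4] 24->10, delta=-14, new_sum=67+(-14)=53
Option C: A[0] 48->1, delta=-47, new_sum=67+(-47)=20
Option D: A[3] 2->40, delta=38, new_sum=67+(38)=105 <-- matches target
Option E: A[1] 10->31, delta=21, new_sum=67+(21)=88

Answer: D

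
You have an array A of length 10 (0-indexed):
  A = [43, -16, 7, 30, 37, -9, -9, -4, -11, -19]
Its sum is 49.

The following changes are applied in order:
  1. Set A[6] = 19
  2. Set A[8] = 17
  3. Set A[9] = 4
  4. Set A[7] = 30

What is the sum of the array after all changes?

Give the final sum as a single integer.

Answer: 162

Derivation:
Initial sum: 49
Change 1: A[6] -9 -> 19, delta = 28, sum = 77
Change 2: A[8] -11 -> 17, delta = 28, sum = 105
Change 3: A[9] -19 -> 4, delta = 23, sum = 128
Change 4: A[7] -4 -> 30, delta = 34, sum = 162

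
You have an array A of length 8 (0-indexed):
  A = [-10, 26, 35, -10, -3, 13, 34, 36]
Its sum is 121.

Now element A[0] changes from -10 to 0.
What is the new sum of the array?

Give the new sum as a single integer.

Answer: 131

Derivation:
Old value at index 0: -10
New value at index 0: 0
Delta = 0 - -10 = 10
New sum = old_sum + delta = 121 + (10) = 131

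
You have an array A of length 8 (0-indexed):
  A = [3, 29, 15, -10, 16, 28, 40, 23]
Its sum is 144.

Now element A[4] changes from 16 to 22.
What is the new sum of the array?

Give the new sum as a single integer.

Old value at index 4: 16
New value at index 4: 22
Delta = 22 - 16 = 6
New sum = old_sum + delta = 144 + (6) = 150

Answer: 150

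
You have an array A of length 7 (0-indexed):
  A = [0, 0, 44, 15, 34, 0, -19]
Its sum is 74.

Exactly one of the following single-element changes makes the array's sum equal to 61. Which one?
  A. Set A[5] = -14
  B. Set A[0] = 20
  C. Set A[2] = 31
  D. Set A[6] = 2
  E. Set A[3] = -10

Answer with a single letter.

Answer: C

Derivation:
Option A: A[5] 0->-14, delta=-14, new_sum=74+(-14)=60
Option B: A[0] 0->20, delta=20, new_sum=74+(20)=94
Option C: A[2] 44->31, delta=-13, new_sum=74+(-13)=61 <-- matches target
Option D: A[6] -19->2, delta=21, new_sum=74+(21)=95
Option E: A[3] 15->-10, delta=-25, new_sum=74+(-25)=49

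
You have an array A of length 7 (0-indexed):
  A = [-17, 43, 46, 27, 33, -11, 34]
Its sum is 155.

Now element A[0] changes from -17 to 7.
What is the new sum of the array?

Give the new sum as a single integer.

Old value at index 0: -17
New value at index 0: 7
Delta = 7 - -17 = 24
New sum = old_sum + delta = 155 + (24) = 179

Answer: 179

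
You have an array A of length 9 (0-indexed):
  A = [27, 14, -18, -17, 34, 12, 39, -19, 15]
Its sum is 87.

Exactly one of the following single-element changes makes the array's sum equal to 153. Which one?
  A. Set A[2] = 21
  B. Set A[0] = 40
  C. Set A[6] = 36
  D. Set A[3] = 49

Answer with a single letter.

Answer: D

Derivation:
Option A: A[2] -18->21, delta=39, new_sum=87+(39)=126
Option B: A[0] 27->40, delta=13, new_sum=87+(13)=100
Option C: A[6] 39->36, delta=-3, new_sum=87+(-3)=84
Option D: A[3] -17->49, delta=66, new_sum=87+(66)=153 <-- matches target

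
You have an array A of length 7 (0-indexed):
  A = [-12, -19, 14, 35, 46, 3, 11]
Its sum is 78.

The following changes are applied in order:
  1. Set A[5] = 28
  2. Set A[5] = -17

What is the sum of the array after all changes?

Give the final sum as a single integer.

Initial sum: 78
Change 1: A[5] 3 -> 28, delta = 25, sum = 103
Change 2: A[5] 28 -> -17, delta = -45, sum = 58

Answer: 58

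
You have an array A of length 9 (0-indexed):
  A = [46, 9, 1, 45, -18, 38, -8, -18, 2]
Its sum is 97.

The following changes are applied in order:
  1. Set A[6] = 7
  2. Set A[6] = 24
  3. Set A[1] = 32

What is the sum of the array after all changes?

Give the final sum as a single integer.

Initial sum: 97
Change 1: A[6] -8 -> 7, delta = 15, sum = 112
Change 2: A[6] 7 -> 24, delta = 17, sum = 129
Change 3: A[1] 9 -> 32, delta = 23, sum = 152

Answer: 152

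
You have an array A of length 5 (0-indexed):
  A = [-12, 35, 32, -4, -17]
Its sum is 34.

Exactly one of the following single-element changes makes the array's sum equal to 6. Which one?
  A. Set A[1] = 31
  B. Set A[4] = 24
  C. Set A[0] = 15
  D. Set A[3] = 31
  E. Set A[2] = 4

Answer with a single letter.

Option A: A[1] 35->31, delta=-4, new_sum=34+(-4)=30
Option B: A[4] -17->24, delta=41, new_sum=34+(41)=75
Option C: A[0] -12->15, delta=27, new_sum=34+(27)=61
Option D: A[3] -4->31, delta=35, new_sum=34+(35)=69
Option E: A[2] 32->4, delta=-28, new_sum=34+(-28)=6 <-- matches target

Answer: E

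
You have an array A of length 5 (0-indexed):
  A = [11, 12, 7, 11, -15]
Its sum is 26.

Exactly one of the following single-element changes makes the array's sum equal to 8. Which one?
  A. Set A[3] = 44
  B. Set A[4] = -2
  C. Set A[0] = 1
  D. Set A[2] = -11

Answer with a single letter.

Option A: A[3] 11->44, delta=33, new_sum=26+(33)=59
Option B: A[4] -15->-2, delta=13, new_sum=26+(13)=39
Option C: A[0] 11->1, delta=-10, new_sum=26+(-10)=16
Option D: A[2] 7->-11, delta=-18, new_sum=26+(-18)=8 <-- matches target

Answer: D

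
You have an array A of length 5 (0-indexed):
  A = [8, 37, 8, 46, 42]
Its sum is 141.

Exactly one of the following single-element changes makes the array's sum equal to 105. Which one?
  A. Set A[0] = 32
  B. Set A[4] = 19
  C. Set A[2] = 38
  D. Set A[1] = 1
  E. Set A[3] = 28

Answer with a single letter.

Option A: A[0] 8->32, delta=24, new_sum=141+(24)=165
Option B: A[4] 42->19, delta=-23, new_sum=141+(-23)=118
Option C: A[2] 8->38, delta=30, new_sum=141+(30)=171
Option D: A[1] 37->1, delta=-36, new_sum=141+(-36)=105 <-- matches target
Option E: A[3] 46->28, delta=-18, new_sum=141+(-18)=123

Answer: D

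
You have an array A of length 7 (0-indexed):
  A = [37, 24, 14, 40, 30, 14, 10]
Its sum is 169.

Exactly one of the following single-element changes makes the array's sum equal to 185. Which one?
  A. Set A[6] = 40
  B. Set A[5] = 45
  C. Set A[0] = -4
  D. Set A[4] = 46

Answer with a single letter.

Option A: A[6] 10->40, delta=30, new_sum=169+(30)=199
Option B: A[5] 14->45, delta=31, new_sum=169+(31)=200
Option C: A[0] 37->-4, delta=-41, new_sum=169+(-41)=128
Option D: A[4] 30->46, delta=16, new_sum=169+(16)=185 <-- matches target

Answer: D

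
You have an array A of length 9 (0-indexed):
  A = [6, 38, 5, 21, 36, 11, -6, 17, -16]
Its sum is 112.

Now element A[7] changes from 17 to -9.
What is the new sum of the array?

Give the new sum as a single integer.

Answer: 86

Derivation:
Old value at index 7: 17
New value at index 7: -9
Delta = -9 - 17 = -26
New sum = old_sum + delta = 112 + (-26) = 86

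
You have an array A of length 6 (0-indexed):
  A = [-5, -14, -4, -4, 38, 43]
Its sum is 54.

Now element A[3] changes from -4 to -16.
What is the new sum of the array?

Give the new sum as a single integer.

Old value at index 3: -4
New value at index 3: -16
Delta = -16 - -4 = -12
New sum = old_sum + delta = 54 + (-12) = 42

Answer: 42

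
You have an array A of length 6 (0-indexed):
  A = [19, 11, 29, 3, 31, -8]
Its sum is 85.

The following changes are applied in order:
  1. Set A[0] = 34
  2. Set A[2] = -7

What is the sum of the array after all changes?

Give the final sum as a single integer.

Answer: 64

Derivation:
Initial sum: 85
Change 1: A[0] 19 -> 34, delta = 15, sum = 100
Change 2: A[2] 29 -> -7, delta = -36, sum = 64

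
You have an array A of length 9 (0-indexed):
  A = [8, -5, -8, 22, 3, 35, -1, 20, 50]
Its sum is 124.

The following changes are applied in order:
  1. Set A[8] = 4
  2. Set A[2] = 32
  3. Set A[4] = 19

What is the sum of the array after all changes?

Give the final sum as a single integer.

Answer: 134

Derivation:
Initial sum: 124
Change 1: A[8] 50 -> 4, delta = -46, sum = 78
Change 2: A[2] -8 -> 32, delta = 40, sum = 118
Change 3: A[4] 3 -> 19, delta = 16, sum = 134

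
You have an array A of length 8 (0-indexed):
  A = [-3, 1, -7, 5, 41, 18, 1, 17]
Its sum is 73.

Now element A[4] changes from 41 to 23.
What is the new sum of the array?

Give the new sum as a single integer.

Answer: 55

Derivation:
Old value at index 4: 41
New value at index 4: 23
Delta = 23 - 41 = -18
New sum = old_sum + delta = 73 + (-18) = 55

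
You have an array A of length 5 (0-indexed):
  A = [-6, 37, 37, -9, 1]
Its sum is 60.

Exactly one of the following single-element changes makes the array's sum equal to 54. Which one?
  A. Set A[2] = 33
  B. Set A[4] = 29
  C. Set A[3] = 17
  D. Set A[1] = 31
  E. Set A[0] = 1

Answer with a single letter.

Option A: A[2] 37->33, delta=-4, new_sum=60+(-4)=56
Option B: A[4] 1->29, delta=28, new_sum=60+(28)=88
Option C: A[3] -9->17, delta=26, new_sum=60+(26)=86
Option D: A[1] 37->31, delta=-6, new_sum=60+(-6)=54 <-- matches target
Option E: A[0] -6->1, delta=7, new_sum=60+(7)=67

Answer: D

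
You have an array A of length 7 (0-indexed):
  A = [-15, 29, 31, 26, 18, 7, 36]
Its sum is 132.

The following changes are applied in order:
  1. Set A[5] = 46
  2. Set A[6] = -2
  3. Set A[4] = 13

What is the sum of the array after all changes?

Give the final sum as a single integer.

Initial sum: 132
Change 1: A[5] 7 -> 46, delta = 39, sum = 171
Change 2: A[6] 36 -> -2, delta = -38, sum = 133
Change 3: A[4] 18 -> 13, delta = -5, sum = 128

Answer: 128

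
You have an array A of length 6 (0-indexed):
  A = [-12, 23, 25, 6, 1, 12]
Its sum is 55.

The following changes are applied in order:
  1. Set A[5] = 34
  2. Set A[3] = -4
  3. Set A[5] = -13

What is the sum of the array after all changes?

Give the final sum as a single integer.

Answer: 20

Derivation:
Initial sum: 55
Change 1: A[5] 12 -> 34, delta = 22, sum = 77
Change 2: A[3] 6 -> -4, delta = -10, sum = 67
Change 3: A[5] 34 -> -13, delta = -47, sum = 20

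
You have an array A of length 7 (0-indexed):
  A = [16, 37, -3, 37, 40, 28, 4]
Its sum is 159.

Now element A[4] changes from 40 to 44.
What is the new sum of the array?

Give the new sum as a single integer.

Answer: 163

Derivation:
Old value at index 4: 40
New value at index 4: 44
Delta = 44 - 40 = 4
New sum = old_sum + delta = 159 + (4) = 163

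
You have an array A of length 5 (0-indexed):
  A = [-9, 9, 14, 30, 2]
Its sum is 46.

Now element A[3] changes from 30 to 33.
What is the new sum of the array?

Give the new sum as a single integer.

Old value at index 3: 30
New value at index 3: 33
Delta = 33 - 30 = 3
New sum = old_sum + delta = 46 + (3) = 49

Answer: 49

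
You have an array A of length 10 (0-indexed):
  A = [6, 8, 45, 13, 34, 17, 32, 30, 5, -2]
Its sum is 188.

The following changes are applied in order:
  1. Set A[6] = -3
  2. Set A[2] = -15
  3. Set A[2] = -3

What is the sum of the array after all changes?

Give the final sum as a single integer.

Answer: 105

Derivation:
Initial sum: 188
Change 1: A[6] 32 -> -3, delta = -35, sum = 153
Change 2: A[2] 45 -> -15, delta = -60, sum = 93
Change 3: A[2] -15 -> -3, delta = 12, sum = 105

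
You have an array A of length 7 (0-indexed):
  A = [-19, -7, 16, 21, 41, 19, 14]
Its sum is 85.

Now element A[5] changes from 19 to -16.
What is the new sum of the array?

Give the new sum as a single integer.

Old value at index 5: 19
New value at index 5: -16
Delta = -16 - 19 = -35
New sum = old_sum + delta = 85 + (-35) = 50

Answer: 50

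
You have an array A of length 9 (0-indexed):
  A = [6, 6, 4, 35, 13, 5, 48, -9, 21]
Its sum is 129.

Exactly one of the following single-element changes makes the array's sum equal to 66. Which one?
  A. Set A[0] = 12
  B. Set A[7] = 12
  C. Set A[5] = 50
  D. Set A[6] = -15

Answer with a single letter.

Answer: D

Derivation:
Option A: A[0] 6->12, delta=6, new_sum=129+(6)=135
Option B: A[7] -9->12, delta=21, new_sum=129+(21)=150
Option C: A[5] 5->50, delta=45, new_sum=129+(45)=174
Option D: A[6] 48->-15, delta=-63, new_sum=129+(-63)=66 <-- matches target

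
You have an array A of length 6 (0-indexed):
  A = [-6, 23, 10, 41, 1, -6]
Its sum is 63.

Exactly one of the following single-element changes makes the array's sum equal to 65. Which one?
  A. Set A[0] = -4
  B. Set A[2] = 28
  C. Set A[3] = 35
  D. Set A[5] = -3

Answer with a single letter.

Option A: A[0] -6->-4, delta=2, new_sum=63+(2)=65 <-- matches target
Option B: A[2] 10->28, delta=18, new_sum=63+(18)=81
Option C: A[3] 41->35, delta=-6, new_sum=63+(-6)=57
Option D: A[5] -6->-3, delta=3, new_sum=63+(3)=66

Answer: A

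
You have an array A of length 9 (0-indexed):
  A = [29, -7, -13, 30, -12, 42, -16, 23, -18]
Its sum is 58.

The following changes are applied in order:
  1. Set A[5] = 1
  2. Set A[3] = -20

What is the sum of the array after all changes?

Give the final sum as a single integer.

Answer: -33

Derivation:
Initial sum: 58
Change 1: A[5] 42 -> 1, delta = -41, sum = 17
Change 2: A[3] 30 -> -20, delta = -50, sum = -33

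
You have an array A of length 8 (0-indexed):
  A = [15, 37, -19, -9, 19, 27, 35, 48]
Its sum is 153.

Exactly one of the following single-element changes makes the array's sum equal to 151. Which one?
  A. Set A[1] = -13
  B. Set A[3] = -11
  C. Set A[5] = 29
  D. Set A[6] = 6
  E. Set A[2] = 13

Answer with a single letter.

Option A: A[1] 37->-13, delta=-50, new_sum=153+(-50)=103
Option B: A[3] -9->-11, delta=-2, new_sum=153+(-2)=151 <-- matches target
Option C: A[5] 27->29, delta=2, new_sum=153+(2)=155
Option D: A[6] 35->6, delta=-29, new_sum=153+(-29)=124
Option E: A[2] -19->13, delta=32, new_sum=153+(32)=185

Answer: B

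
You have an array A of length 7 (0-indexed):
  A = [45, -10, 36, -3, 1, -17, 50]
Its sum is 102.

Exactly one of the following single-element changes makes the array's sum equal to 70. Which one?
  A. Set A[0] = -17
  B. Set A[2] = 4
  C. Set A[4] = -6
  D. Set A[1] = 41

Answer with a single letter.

Answer: B

Derivation:
Option A: A[0] 45->-17, delta=-62, new_sum=102+(-62)=40
Option B: A[2] 36->4, delta=-32, new_sum=102+(-32)=70 <-- matches target
Option C: A[4] 1->-6, delta=-7, new_sum=102+(-7)=95
Option D: A[1] -10->41, delta=51, new_sum=102+(51)=153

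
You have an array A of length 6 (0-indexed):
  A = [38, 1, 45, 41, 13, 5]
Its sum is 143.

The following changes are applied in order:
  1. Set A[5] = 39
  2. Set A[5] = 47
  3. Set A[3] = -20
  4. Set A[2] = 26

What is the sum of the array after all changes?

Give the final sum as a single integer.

Answer: 105

Derivation:
Initial sum: 143
Change 1: A[5] 5 -> 39, delta = 34, sum = 177
Change 2: A[5] 39 -> 47, delta = 8, sum = 185
Change 3: A[3] 41 -> -20, delta = -61, sum = 124
Change 4: A[2] 45 -> 26, delta = -19, sum = 105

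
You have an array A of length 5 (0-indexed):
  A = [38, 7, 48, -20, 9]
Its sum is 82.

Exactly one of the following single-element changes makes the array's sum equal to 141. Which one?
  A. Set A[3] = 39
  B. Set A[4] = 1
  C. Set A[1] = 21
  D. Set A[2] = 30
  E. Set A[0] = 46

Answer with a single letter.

Answer: A

Derivation:
Option A: A[3] -20->39, delta=59, new_sum=82+(59)=141 <-- matches target
Option B: A[4] 9->1, delta=-8, new_sum=82+(-8)=74
Option C: A[1] 7->21, delta=14, new_sum=82+(14)=96
Option D: A[2] 48->30, delta=-18, new_sum=82+(-18)=64
Option E: A[0] 38->46, delta=8, new_sum=82+(8)=90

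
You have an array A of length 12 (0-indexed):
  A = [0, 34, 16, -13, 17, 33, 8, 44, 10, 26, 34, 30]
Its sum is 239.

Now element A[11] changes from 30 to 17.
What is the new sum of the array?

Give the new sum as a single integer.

Answer: 226

Derivation:
Old value at index 11: 30
New value at index 11: 17
Delta = 17 - 30 = -13
New sum = old_sum + delta = 239 + (-13) = 226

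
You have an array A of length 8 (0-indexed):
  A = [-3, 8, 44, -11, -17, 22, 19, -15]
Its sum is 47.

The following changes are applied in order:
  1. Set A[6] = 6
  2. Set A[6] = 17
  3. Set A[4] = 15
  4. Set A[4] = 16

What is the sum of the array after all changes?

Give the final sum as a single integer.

Answer: 78

Derivation:
Initial sum: 47
Change 1: A[6] 19 -> 6, delta = -13, sum = 34
Change 2: A[6] 6 -> 17, delta = 11, sum = 45
Change 3: A[4] -17 -> 15, delta = 32, sum = 77
Change 4: A[4] 15 -> 16, delta = 1, sum = 78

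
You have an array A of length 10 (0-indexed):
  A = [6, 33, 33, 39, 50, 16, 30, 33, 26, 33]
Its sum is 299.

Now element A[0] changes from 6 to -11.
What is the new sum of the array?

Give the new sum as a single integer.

Old value at index 0: 6
New value at index 0: -11
Delta = -11 - 6 = -17
New sum = old_sum + delta = 299 + (-17) = 282

Answer: 282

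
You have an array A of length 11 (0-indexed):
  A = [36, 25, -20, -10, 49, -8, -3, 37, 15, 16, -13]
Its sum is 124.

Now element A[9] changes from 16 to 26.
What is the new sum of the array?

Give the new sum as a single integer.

Old value at index 9: 16
New value at index 9: 26
Delta = 26 - 16 = 10
New sum = old_sum + delta = 124 + (10) = 134

Answer: 134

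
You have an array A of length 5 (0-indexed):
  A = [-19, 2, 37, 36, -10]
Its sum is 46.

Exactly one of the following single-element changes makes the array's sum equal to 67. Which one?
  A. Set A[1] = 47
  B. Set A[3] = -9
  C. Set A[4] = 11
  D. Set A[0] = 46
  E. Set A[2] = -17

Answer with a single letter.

Answer: C

Derivation:
Option A: A[1] 2->47, delta=45, new_sum=46+(45)=91
Option B: A[3] 36->-9, delta=-45, new_sum=46+(-45)=1
Option C: A[4] -10->11, delta=21, new_sum=46+(21)=67 <-- matches target
Option D: A[0] -19->46, delta=65, new_sum=46+(65)=111
Option E: A[2] 37->-17, delta=-54, new_sum=46+(-54)=-8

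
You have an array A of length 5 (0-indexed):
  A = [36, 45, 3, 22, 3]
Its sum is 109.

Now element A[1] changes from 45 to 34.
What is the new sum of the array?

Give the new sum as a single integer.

Answer: 98

Derivation:
Old value at index 1: 45
New value at index 1: 34
Delta = 34 - 45 = -11
New sum = old_sum + delta = 109 + (-11) = 98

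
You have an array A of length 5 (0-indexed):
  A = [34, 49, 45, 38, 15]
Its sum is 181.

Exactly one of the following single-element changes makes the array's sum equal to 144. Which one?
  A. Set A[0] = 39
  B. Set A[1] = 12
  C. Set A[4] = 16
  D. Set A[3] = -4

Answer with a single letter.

Option A: A[0] 34->39, delta=5, new_sum=181+(5)=186
Option B: A[1] 49->12, delta=-37, new_sum=181+(-37)=144 <-- matches target
Option C: A[4] 15->16, delta=1, new_sum=181+(1)=182
Option D: A[3] 38->-4, delta=-42, new_sum=181+(-42)=139

Answer: B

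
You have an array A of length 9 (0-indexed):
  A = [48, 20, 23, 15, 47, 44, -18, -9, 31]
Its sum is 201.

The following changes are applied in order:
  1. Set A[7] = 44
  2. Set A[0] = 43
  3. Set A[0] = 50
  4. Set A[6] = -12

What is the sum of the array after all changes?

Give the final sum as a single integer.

Answer: 262

Derivation:
Initial sum: 201
Change 1: A[7] -9 -> 44, delta = 53, sum = 254
Change 2: A[0] 48 -> 43, delta = -5, sum = 249
Change 3: A[0] 43 -> 50, delta = 7, sum = 256
Change 4: A[6] -18 -> -12, delta = 6, sum = 262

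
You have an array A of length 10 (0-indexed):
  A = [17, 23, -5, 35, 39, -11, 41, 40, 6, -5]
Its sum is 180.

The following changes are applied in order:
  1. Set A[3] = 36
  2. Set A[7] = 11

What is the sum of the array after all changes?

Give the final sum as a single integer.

Initial sum: 180
Change 1: A[3] 35 -> 36, delta = 1, sum = 181
Change 2: A[7] 40 -> 11, delta = -29, sum = 152

Answer: 152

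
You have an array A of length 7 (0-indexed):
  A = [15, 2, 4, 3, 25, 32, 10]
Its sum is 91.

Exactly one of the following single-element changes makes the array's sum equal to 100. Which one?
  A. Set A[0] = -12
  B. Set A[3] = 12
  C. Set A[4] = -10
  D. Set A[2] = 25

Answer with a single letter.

Answer: B

Derivation:
Option A: A[0] 15->-12, delta=-27, new_sum=91+(-27)=64
Option B: A[3] 3->12, delta=9, new_sum=91+(9)=100 <-- matches target
Option C: A[4] 25->-10, delta=-35, new_sum=91+(-35)=56
Option D: A[2] 4->25, delta=21, new_sum=91+(21)=112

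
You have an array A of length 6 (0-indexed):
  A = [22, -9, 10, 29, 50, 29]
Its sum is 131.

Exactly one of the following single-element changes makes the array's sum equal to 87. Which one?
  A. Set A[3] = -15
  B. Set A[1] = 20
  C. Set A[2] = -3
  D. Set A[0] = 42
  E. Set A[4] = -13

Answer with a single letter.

Answer: A

Derivation:
Option A: A[3] 29->-15, delta=-44, new_sum=131+(-44)=87 <-- matches target
Option B: A[1] -9->20, delta=29, new_sum=131+(29)=160
Option C: A[2] 10->-3, delta=-13, new_sum=131+(-13)=118
Option D: A[0] 22->42, delta=20, new_sum=131+(20)=151
Option E: A[4] 50->-13, delta=-63, new_sum=131+(-63)=68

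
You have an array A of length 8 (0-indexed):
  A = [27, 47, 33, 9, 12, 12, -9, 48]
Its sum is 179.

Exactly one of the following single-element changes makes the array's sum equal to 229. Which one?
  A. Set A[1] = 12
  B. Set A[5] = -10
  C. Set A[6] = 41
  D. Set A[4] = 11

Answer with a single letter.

Answer: C

Derivation:
Option A: A[1] 47->12, delta=-35, new_sum=179+(-35)=144
Option B: A[5] 12->-10, delta=-22, new_sum=179+(-22)=157
Option C: A[6] -9->41, delta=50, new_sum=179+(50)=229 <-- matches target
Option D: A[4] 12->11, delta=-1, new_sum=179+(-1)=178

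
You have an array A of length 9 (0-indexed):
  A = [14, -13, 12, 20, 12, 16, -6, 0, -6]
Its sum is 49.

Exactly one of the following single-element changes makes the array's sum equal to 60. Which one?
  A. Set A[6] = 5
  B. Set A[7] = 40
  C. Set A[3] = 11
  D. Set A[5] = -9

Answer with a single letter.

Option A: A[6] -6->5, delta=11, new_sum=49+(11)=60 <-- matches target
Option B: A[7] 0->40, delta=40, new_sum=49+(40)=89
Option C: A[3] 20->11, delta=-9, new_sum=49+(-9)=40
Option D: A[5] 16->-9, delta=-25, new_sum=49+(-25)=24

Answer: A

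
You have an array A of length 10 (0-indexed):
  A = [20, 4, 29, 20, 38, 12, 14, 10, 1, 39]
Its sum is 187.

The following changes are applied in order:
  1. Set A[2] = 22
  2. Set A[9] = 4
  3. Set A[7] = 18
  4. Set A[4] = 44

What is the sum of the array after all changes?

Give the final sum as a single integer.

Answer: 159

Derivation:
Initial sum: 187
Change 1: A[2] 29 -> 22, delta = -7, sum = 180
Change 2: A[9] 39 -> 4, delta = -35, sum = 145
Change 3: A[7] 10 -> 18, delta = 8, sum = 153
Change 4: A[4] 38 -> 44, delta = 6, sum = 159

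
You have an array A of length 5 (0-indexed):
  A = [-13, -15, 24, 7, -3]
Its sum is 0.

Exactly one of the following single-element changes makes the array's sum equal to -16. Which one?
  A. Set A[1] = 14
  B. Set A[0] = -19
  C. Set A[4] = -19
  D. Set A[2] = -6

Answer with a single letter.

Option A: A[1] -15->14, delta=29, new_sum=0+(29)=29
Option B: A[0] -13->-19, delta=-6, new_sum=0+(-6)=-6
Option C: A[4] -3->-19, delta=-16, new_sum=0+(-16)=-16 <-- matches target
Option D: A[2] 24->-6, delta=-30, new_sum=0+(-30)=-30

Answer: C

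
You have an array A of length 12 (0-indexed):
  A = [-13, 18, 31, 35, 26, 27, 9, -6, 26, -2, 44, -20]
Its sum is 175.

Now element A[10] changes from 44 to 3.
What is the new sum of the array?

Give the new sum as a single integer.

Answer: 134

Derivation:
Old value at index 10: 44
New value at index 10: 3
Delta = 3 - 44 = -41
New sum = old_sum + delta = 175 + (-41) = 134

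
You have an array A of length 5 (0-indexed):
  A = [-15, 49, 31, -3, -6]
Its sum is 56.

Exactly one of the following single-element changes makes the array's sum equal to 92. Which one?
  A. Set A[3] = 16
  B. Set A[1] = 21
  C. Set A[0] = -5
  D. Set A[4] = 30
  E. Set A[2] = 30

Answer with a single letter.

Answer: D

Derivation:
Option A: A[3] -3->16, delta=19, new_sum=56+(19)=75
Option B: A[1] 49->21, delta=-28, new_sum=56+(-28)=28
Option C: A[0] -15->-5, delta=10, new_sum=56+(10)=66
Option D: A[4] -6->30, delta=36, new_sum=56+(36)=92 <-- matches target
Option E: A[2] 31->30, delta=-1, new_sum=56+(-1)=55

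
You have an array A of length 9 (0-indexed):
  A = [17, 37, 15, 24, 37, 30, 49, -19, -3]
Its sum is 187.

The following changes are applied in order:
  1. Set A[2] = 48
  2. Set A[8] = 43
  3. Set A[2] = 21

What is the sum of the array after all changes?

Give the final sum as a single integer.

Answer: 239

Derivation:
Initial sum: 187
Change 1: A[2] 15 -> 48, delta = 33, sum = 220
Change 2: A[8] -3 -> 43, delta = 46, sum = 266
Change 3: A[2] 48 -> 21, delta = -27, sum = 239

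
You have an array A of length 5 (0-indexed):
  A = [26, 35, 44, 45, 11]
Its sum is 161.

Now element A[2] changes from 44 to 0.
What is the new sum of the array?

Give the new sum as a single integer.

Answer: 117

Derivation:
Old value at index 2: 44
New value at index 2: 0
Delta = 0 - 44 = -44
New sum = old_sum + delta = 161 + (-44) = 117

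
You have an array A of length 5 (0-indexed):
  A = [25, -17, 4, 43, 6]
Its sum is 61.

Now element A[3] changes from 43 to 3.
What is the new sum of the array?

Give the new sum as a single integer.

Answer: 21

Derivation:
Old value at index 3: 43
New value at index 3: 3
Delta = 3 - 43 = -40
New sum = old_sum + delta = 61 + (-40) = 21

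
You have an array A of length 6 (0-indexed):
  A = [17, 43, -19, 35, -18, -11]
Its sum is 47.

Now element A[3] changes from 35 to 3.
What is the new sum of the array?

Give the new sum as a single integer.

Answer: 15

Derivation:
Old value at index 3: 35
New value at index 3: 3
Delta = 3 - 35 = -32
New sum = old_sum + delta = 47 + (-32) = 15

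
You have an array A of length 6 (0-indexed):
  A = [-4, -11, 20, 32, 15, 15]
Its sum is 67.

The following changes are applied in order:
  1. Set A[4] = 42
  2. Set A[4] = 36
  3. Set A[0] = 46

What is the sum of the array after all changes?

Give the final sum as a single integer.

Answer: 138

Derivation:
Initial sum: 67
Change 1: A[4] 15 -> 42, delta = 27, sum = 94
Change 2: A[4] 42 -> 36, delta = -6, sum = 88
Change 3: A[0] -4 -> 46, delta = 50, sum = 138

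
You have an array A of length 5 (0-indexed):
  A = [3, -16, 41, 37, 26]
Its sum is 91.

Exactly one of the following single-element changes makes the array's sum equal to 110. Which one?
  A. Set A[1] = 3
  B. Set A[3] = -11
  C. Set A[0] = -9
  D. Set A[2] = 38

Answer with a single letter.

Option A: A[1] -16->3, delta=19, new_sum=91+(19)=110 <-- matches target
Option B: A[3] 37->-11, delta=-48, new_sum=91+(-48)=43
Option C: A[0] 3->-9, delta=-12, new_sum=91+(-12)=79
Option D: A[2] 41->38, delta=-3, new_sum=91+(-3)=88

Answer: A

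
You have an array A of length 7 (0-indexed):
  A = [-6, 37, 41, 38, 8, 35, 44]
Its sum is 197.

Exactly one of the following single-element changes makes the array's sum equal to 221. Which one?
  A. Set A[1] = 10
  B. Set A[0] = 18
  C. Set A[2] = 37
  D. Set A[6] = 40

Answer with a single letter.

Option A: A[1] 37->10, delta=-27, new_sum=197+(-27)=170
Option B: A[0] -6->18, delta=24, new_sum=197+(24)=221 <-- matches target
Option C: A[2] 41->37, delta=-4, new_sum=197+(-4)=193
Option D: A[6] 44->40, delta=-4, new_sum=197+(-4)=193

Answer: B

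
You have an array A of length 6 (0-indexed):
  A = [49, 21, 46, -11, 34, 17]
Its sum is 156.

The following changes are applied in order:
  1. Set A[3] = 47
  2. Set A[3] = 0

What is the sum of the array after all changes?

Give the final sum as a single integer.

Answer: 167

Derivation:
Initial sum: 156
Change 1: A[3] -11 -> 47, delta = 58, sum = 214
Change 2: A[3] 47 -> 0, delta = -47, sum = 167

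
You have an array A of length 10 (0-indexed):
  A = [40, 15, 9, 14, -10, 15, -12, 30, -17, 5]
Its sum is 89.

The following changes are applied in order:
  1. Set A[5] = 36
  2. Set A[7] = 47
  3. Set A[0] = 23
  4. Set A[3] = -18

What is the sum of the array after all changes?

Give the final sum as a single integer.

Answer: 78

Derivation:
Initial sum: 89
Change 1: A[5] 15 -> 36, delta = 21, sum = 110
Change 2: A[7] 30 -> 47, delta = 17, sum = 127
Change 3: A[0] 40 -> 23, delta = -17, sum = 110
Change 4: A[3] 14 -> -18, delta = -32, sum = 78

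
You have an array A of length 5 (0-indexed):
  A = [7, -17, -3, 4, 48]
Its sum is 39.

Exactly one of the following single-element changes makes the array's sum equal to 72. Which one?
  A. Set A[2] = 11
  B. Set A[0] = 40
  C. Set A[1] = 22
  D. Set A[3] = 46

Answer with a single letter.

Option A: A[2] -3->11, delta=14, new_sum=39+(14)=53
Option B: A[0] 7->40, delta=33, new_sum=39+(33)=72 <-- matches target
Option C: A[1] -17->22, delta=39, new_sum=39+(39)=78
Option D: A[3] 4->46, delta=42, new_sum=39+(42)=81

Answer: B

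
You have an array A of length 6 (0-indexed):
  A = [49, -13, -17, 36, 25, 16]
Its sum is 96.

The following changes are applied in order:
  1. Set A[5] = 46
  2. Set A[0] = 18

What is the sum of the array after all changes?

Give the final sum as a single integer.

Initial sum: 96
Change 1: A[5] 16 -> 46, delta = 30, sum = 126
Change 2: A[0] 49 -> 18, delta = -31, sum = 95

Answer: 95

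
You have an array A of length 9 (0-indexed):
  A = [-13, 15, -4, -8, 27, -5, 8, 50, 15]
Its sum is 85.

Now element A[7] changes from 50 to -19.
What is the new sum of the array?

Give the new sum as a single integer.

Answer: 16

Derivation:
Old value at index 7: 50
New value at index 7: -19
Delta = -19 - 50 = -69
New sum = old_sum + delta = 85 + (-69) = 16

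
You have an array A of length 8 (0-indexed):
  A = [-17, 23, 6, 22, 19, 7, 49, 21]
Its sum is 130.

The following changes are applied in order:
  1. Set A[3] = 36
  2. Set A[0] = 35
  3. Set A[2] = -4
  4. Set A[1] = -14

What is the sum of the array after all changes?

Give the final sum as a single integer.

Initial sum: 130
Change 1: A[3] 22 -> 36, delta = 14, sum = 144
Change 2: A[0] -17 -> 35, delta = 52, sum = 196
Change 3: A[2] 6 -> -4, delta = -10, sum = 186
Change 4: A[1] 23 -> -14, delta = -37, sum = 149

Answer: 149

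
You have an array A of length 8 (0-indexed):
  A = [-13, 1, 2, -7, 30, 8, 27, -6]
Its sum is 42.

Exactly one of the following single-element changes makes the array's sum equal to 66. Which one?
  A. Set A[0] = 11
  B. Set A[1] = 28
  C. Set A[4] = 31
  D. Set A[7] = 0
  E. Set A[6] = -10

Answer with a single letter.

Answer: A

Derivation:
Option A: A[0] -13->11, delta=24, new_sum=42+(24)=66 <-- matches target
Option B: A[1] 1->28, delta=27, new_sum=42+(27)=69
Option C: A[4] 30->31, delta=1, new_sum=42+(1)=43
Option D: A[7] -6->0, delta=6, new_sum=42+(6)=48
Option E: A[6] 27->-10, delta=-37, new_sum=42+(-37)=5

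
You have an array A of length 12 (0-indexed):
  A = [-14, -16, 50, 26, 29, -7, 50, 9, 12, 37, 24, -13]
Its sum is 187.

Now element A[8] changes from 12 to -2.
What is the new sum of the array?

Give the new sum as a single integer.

Answer: 173

Derivation:
Old value at index 8: 12
New value at index 8: -2
Delta = -2 - 12 = -14
New sum = old_sum + delta = 187 + (-14) = 173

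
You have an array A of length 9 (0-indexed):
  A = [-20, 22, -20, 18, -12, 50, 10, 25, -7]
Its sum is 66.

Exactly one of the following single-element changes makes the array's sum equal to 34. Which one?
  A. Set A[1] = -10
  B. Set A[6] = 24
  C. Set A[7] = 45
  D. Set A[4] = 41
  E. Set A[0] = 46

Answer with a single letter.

Answer: A

Derivation:
Option A: A[1] 22->-10, delta=-32, new_sum=66+(-32)=34 <-- matches target
Option B: A[6] 10->24, delta=14, new_sum=66+(14)=80
Option C: A[7] 25->45, delta=20, new_sum=66+(20)=86
Option D: A[4] -12->41, delta=53, new_sum=66+(53)=119
Option E: A[0] -20->46, delta=66, new_sum=66+(66)=132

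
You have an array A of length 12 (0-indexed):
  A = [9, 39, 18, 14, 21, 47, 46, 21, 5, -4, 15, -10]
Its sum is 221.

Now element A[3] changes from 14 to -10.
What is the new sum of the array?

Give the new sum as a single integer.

Answer: 197

Derivation:
Old value at index 3: 14
New value at index 3: -10
Delta = -10 - 14 = -24
New sum = old_sum + delta = 221 + (-24) = 197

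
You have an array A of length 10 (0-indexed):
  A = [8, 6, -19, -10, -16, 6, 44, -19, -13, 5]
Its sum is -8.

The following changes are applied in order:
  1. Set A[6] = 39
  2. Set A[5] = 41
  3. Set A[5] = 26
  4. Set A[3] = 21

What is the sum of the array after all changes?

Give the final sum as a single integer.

Initial sum: -8
Change 1: A[6] 44 -> 39, delta = -5, sum = -13
Change 2: A[5] 6 -> 41, delta = 35, sum = 22
Change 3: A[5] 41 -> 26, delta = -15, sum = 7
Change 4: A[3] -10 -> 21, delta = 31, sum = 38

Answer: 38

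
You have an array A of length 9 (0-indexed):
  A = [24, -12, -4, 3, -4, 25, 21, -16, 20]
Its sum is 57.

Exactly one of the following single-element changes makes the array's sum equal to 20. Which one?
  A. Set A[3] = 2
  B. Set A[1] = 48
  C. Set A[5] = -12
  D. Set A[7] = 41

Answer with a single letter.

Option A: A[3] 3->2, delta=-1, new_sum=57+(-1)=56
Option B: A[1] -12->48, delta=60, new_sum=57+(60)=117
Option C: A[5] 25->-12, delta=-37, new_sum=57+(-37)=20 <-- matches target
Option D: A[7] -16->41, delta=57, new_sum=57+(57)=114

Answer: C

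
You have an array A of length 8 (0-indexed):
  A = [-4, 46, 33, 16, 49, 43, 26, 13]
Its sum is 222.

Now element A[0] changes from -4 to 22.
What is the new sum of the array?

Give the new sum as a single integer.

Old value at index 0: -4
New value at index 0: 22
Delta = 22 - -4 = 26
New sum = old_sum + delta = 222 + (26) = 248

Answer: 248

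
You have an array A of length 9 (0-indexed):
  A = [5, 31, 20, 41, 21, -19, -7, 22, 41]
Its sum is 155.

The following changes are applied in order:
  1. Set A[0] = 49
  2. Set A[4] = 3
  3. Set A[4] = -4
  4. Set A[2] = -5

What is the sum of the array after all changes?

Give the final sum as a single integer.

Answer: 149

Derivation:
Initial sum: 155
Change 1: A[0] 5 -> 49, delta = 44, sum = 199
Change 2: A[4] 21 -> 3, delta = -18, sum = 181
Change 3: A[4] 3 -> -4, delta = -7, sum = 174
Change 4: A[2] 20 -> -5, delta = -25, sum = 149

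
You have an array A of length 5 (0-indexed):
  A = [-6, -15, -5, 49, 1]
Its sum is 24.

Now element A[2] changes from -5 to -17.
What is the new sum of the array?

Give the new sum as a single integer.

Old value at index 2: -5
New value at index 2: -17
Delta = -17 - -5 = -12
New sum = old_sum + delta = 24 + (-12) = 12

Answer: 12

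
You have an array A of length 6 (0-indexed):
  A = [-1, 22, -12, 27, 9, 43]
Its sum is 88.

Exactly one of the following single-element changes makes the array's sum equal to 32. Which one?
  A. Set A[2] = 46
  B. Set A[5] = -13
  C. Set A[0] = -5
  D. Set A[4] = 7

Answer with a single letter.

Answer: B

Derivation:
Option A: A[2] -12->46, delta=58, new_sum=88+(58)=146
Option B: A[5] 43->-13, delta=-56, new_sum=88+(-56)=32 <-- matches target
Option C: A[0] -1->-5, delta=-4, new_sum=88+(-4)=84
Option D: A[4] 9->7, delta=-2, new_sum=88+(-2)=86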